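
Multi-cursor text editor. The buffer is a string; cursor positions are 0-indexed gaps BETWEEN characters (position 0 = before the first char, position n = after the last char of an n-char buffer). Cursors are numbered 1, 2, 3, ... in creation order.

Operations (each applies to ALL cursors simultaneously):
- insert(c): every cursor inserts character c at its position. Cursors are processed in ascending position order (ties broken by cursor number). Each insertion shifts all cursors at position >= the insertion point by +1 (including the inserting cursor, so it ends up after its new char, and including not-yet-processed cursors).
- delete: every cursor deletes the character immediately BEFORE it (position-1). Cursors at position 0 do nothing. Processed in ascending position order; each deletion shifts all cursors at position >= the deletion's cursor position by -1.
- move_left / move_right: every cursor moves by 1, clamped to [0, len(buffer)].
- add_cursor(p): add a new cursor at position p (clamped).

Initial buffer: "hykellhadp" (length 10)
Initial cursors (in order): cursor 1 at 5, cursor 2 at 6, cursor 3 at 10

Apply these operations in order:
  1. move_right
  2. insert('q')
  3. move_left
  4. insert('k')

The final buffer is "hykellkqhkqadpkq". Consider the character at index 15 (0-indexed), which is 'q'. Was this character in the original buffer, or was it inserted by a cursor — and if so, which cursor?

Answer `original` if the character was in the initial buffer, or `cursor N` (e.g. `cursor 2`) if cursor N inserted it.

Answer: cursor 3

Derivation:
After op 1 (move_right): buffer="hykellhadp" (len 10), cursors c1@6 c2@7 c3@10, authorship ..........
After op 2 (insert('q')): buffer="hykellqhqadpq" (len 13), cursors c1@7 c2@9 c3@13, authorship ......1.2...3
After op 3 (move_left): buffer="hykellqhqadpq" (len 13), cursors c1@6 c2@8 c3@12, authorship ......1.2...3
After op 4 (insert('k')): buffer="hykellkqhkqadpkq" (len 16), cursors c1@7 c2@10 c3@15, authorship ......11.22...33
Authorship (.=original, N=cursor N): . . . . . . 1 1 . 2 2 . . . 3 3
Index 15: author = 3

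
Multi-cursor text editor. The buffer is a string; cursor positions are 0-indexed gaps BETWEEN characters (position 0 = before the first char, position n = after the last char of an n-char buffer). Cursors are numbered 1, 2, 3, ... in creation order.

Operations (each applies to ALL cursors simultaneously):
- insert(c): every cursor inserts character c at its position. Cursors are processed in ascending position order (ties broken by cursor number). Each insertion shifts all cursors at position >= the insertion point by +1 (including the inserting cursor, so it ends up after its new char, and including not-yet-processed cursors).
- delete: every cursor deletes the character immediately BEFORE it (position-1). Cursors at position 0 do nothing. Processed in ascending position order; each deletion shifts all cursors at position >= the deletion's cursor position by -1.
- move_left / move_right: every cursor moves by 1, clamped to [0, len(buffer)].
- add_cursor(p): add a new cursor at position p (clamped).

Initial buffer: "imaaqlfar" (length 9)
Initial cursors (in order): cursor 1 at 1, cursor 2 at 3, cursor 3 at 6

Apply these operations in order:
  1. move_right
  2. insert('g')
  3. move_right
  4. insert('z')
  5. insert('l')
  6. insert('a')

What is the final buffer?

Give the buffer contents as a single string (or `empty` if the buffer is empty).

After op 1 (move_right): buffer="imaaqlfar" (len 9), cursors c1@2 c2@4 c3@7, authorship .........
After op 2 (insert('g')): buffer="imgaagqlfgar" (len 12), cursors c1@3 c2@6 c3@10, authorship ..1..2...3..
After op 3 (move_right): buffer="imgaagqlfgar" (len 12), cursors c1@4 c2@7 c3@11, authorship ..1..2...3..
After op 4 (insert('z')): buffer="imgazagqzlfgazr" (len 15), cursors c1@5 c2@9 c3@14, authorship ..1.1.2.2..3.3.
After op 5 (insert('l')): buffer="imgazlagqzllfgazlr" (len 18), cursors c1@6 c2@11 c3@17, authorship ..1.11.2.22..3.33.
After op 6 (insert('a')): buffer="imgazlaagqzlalfgazlar" (len 21), cursors c1@7 c2@13 c3@20, authorship ..1.111.2.222..3.333.

Answer: imgazlaagqzlalfgazlar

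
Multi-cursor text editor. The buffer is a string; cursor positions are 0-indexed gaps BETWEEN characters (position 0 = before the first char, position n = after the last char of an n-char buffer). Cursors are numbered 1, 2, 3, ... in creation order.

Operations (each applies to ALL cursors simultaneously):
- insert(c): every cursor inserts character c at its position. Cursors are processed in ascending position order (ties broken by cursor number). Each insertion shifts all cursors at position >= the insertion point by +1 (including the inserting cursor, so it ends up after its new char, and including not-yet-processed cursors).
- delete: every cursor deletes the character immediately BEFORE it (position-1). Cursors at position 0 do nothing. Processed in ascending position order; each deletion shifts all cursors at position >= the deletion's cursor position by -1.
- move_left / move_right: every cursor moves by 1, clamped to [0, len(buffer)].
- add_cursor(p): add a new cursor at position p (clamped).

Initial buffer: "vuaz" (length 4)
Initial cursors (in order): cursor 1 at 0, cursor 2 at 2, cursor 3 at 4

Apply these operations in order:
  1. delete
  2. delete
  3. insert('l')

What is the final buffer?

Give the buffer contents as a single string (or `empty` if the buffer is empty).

Answer: lll

Derivation:
After op 1 (delete): buffer="va" (len 2), cursors c1@0 c2@1 c3@2, authorship ..
After op 2 (delete): buffer="" (len 0), cursors c1@0 c2@0 c3@0, authorship 
After op 3 (insert('l')): buffer="lll" (len 3), cursors c1@3 c2@3 c3@3, authorship 123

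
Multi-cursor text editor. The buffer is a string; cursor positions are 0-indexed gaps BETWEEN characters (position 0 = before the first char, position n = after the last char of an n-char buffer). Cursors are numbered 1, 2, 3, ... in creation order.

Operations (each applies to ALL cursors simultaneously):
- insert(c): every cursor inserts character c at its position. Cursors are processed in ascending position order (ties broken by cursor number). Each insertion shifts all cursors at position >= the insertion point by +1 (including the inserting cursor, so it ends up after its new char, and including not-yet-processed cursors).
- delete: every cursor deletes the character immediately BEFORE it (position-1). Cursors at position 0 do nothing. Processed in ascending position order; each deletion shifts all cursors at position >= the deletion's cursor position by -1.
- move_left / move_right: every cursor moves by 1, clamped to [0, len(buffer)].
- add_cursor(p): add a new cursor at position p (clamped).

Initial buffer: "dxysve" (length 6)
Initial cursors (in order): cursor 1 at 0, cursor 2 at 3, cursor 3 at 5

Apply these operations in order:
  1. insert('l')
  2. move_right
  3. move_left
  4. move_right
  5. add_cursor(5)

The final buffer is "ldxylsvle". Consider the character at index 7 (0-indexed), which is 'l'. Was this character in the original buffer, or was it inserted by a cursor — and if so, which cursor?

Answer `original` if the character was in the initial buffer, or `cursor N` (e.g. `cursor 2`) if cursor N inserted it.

After op 1 (insert('l')): buffer="ldxylsvle" (len 9), cursors c1@1 c2@5 c3@8, authorship 1...2..3.
After op 2 (move_right): buffer="ldxylsvle" (len 9), cursors c1@2 c2@6 c3@9, authorship 1...2..3.
After op 3 (move_left): buffer="ldxylsvle" (len 9), cursors c1@1 c2@5 c3@8, authorship 1...2..3.
After op 4 (move_right): buffer="ldxylsvle" (len 9), cursors c1@2 c2@6 c3@9, authorship 1...2..3.
After op 5 (add_cursor(5)): buffer="ldxylsvle" (len 9), cursors c1@2 c4@5 c2@6 c3@9, authorship 1...2..3.
Authorship (.=original, N=cursor N): 1 . . . 2 . . 3 .
Index 7: author = 3

Answer: cursor 3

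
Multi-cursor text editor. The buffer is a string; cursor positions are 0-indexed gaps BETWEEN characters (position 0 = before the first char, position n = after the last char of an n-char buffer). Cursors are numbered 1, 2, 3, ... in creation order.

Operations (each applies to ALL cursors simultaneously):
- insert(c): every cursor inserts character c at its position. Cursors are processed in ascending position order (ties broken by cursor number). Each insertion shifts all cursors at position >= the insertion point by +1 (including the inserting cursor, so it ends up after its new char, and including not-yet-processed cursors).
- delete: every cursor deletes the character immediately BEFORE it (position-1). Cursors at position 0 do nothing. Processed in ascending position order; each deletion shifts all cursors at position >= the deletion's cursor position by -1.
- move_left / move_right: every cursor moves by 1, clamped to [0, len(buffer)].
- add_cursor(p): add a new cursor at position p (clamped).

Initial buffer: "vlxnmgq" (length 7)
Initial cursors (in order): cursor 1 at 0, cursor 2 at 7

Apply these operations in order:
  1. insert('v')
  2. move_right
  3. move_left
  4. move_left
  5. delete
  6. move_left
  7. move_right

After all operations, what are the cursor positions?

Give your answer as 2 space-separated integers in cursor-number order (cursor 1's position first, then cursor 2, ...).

Answer: 1 6

Derivation:
After op 1 (insert('v')): buffer="vvlxnmgqv" (len 9), cursors c1@1 c2@9, authorship 1.......2
After op 2 (move_right): buffer="vvlxnmgqv" (len 9), cursors c1@2 c2@9, authorship 1.......2
After op 3 (move_left): buffer="vvlxnmgqv" (len 9), cursors c1@1 c2@8, authorship 1.......2
After op 4 (move_left): buffer="vvlxnmgqv" (len 9), cursors c1@0 c2@7, authorship 1.......2
After op 5 (delete): buffer="vvlxnmqv" (len 8), cursors c1@0 c2@6, authorship 1......2
After op 6 (move_left): buffer="vvlxnmqv" (len 8), cursors c1@0 c2@5, authorship 1......2
After op 7 (move_right): buffer="vvlxnmqv" (len 8), cursors c1@1 c2@6, authorship 1......2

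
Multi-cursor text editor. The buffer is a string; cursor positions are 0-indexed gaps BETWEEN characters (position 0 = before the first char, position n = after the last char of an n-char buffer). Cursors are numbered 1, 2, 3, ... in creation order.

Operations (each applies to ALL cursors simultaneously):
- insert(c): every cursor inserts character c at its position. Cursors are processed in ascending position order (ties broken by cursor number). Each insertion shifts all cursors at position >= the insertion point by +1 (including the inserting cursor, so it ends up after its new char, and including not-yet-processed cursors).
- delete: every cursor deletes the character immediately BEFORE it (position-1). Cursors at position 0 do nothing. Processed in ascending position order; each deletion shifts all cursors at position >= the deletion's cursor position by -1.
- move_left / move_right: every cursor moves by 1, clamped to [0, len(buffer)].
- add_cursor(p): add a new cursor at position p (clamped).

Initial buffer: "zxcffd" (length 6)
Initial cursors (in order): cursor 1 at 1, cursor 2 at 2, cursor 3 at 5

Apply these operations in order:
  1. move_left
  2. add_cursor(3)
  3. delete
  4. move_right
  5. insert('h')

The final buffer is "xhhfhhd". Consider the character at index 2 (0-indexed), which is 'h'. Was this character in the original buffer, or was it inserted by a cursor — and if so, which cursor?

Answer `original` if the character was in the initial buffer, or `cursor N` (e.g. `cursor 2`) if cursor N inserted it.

After op 1 (move_left): buffer="zxcffd" (len 6), cursors c1@0 c2@1 c3@4, authorship ......
After op 2 (add_cursor(3)): buffer="zxcffd" (len 6), cursors c1@0 c2@1 c4@3 c3@4, authorship ......
After op 3 (delete): buffer="xfd" (len 3), cursors c1@0 c2@0 c3@1 c4@1, authorship ...
After op 4 (move_right): buffer="xfd" (len 3), cursors c1@1 c2@1 c3@2 c4@2, authorship ...
After op 5 (insert('h')): buffer="xhhfhhd" (len 7), cursors c1@3 c2@3 c3@6 c4@6, authorship .12.34.
Authorship (.=original, N=cursor N): . 1 2 . 3 4 .
Index 2: author = 2

Answer: cursor 2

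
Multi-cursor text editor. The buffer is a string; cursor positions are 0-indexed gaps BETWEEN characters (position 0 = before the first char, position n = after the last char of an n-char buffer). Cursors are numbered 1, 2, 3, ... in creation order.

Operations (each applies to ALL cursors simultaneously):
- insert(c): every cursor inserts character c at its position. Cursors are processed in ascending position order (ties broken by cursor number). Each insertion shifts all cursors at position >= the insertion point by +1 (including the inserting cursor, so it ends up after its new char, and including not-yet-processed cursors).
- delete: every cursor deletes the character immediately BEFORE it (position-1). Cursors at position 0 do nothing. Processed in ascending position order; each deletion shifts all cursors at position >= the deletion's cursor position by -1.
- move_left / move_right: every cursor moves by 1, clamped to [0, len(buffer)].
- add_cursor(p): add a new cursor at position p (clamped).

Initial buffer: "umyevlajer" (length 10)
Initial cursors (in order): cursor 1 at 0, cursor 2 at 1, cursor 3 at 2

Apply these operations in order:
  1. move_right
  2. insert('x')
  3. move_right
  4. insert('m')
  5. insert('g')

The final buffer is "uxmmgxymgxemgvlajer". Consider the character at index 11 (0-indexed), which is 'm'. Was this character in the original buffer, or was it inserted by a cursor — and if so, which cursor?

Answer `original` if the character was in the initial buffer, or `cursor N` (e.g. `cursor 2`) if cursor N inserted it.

Answer: cursor 3

Derivation:
After op 1 (move_right): buffer="umyevlajer" (len 10), cursors c1@1 c2@2 c3@3, authorship ..........
After op 2 (insert('x')): buffer="uxmxyxevlajer" (len 13), cursors c1@2 c2@4 c3@6, authorship .1.2.3.......
After op 3 (move_right): buffer="uxmxyxevlajer" (len 13), cursors c1@3 c2@5 c3@7, authorship .1.2.3.......
After op 4 (insert('m')): buffer="uxmmxymxemvlajer" (len 16), cursors c1@4 c2@7 c3@10, authorship .1.12.23.3......
After op 5 (insert('g')): buffer="uxmmgxymgxemgvlajer" (len 19), cursors c1@5 c2@9 c3@13, authorship .1.112.223.33......
Authorship (.=original, N=cursor N): . 1 . 1 1 2 . 2 2 3 . 3 3 . . . . . .
Index 11: author = 3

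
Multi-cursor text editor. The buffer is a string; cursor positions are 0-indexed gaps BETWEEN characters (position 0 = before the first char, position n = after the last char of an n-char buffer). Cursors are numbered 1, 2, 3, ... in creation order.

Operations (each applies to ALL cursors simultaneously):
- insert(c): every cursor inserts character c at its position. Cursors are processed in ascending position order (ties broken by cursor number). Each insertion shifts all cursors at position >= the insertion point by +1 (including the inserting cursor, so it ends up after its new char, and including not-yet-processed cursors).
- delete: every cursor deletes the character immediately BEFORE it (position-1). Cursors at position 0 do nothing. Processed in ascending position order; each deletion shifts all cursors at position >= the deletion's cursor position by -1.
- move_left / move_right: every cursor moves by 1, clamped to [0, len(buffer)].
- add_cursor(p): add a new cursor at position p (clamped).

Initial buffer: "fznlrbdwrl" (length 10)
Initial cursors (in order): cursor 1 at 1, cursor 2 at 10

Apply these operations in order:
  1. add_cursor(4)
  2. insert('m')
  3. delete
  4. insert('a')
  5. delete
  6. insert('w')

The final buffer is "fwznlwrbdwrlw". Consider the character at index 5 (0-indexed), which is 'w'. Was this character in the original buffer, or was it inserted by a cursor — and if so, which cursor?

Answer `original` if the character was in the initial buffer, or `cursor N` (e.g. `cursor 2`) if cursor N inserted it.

After op 1 (add_cursor(4)): buffer="fznlrbdwrl" (len 10), cursors c1@1 c3@4 c2@10, authorship ..........
After op 2 (insert('m')): buffer="fmznlmrbdwrlm" (len 13), cursors c1@2 c3@6 c2@13, authorship .1...3......2
After op 3 (delete): buffer="fznlrbdwrl" (len 10), cursors c1@1 c3@4 c2@10, authorship ..........
After op 4 (insert('a')): buffer="faznlarbdwrla" (len 13), cursors c1@2 c3@6 c2@13, authorship .1...3......2
After op 5 (delete): buffer="fznlrbdwrl" (len 10), cursors c1@1 c3@4 c2@10, authorship ..........
After op 6 (insert('w')): buffer="fwznlwrbdwrlw" (len 13), cursors c1@2 c3@6 c2@13, authorship .1...3......2
Authorship (.=original, N=cursor N): . 1 . . . 3 . . . . . . 2
Index 5: author = 3

Answer: cursor 3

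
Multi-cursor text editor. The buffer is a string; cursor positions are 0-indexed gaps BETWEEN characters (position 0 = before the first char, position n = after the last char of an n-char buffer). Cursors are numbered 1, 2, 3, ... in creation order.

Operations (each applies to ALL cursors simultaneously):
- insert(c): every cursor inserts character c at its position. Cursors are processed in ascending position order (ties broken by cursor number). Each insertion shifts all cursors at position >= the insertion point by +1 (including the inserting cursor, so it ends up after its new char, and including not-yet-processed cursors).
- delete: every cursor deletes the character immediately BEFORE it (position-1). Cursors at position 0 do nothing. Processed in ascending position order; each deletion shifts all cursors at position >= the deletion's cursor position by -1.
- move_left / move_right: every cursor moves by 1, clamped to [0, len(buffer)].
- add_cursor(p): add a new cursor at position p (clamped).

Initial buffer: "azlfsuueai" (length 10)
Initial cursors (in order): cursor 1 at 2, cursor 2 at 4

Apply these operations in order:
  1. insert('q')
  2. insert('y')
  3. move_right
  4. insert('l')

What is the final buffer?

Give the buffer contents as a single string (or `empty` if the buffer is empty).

Answer: azqyllfqysluueai

Derivation:
After op 1 (insert('q')): buffer="azqlfqsuueai" (len 12), cursors c1@3 c2@6, authorship ..1..2......
After op 2 (insert('y')): buffer="azqylfqysuueai" (len 14), cursors c1@4 c2@8, authorship ..11..22......
After op 3 (move_right): buffer="azqylfqysuueai" (len 14), cursors c1@5 c2@9, authorship ..11..22......
After op 4 (insert('l')): buffer="azqyllfqysluueai" (len 16), cursors c1@6 c2@11, authorship ..11.1.22.2.....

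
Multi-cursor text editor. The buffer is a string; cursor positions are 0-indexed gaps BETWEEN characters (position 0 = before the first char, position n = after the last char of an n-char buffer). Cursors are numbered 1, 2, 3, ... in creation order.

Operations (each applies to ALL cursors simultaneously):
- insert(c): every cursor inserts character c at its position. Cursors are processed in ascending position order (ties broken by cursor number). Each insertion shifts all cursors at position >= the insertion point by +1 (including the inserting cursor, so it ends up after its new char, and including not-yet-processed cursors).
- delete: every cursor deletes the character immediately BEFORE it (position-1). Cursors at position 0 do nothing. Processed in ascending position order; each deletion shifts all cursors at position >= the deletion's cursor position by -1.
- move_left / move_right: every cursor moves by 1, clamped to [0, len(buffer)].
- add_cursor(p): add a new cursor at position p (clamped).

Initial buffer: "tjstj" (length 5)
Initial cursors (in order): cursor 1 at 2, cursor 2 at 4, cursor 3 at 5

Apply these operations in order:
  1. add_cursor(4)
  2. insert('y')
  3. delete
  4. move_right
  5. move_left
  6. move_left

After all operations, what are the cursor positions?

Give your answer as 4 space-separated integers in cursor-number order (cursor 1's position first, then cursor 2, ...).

After op 1 (add_cursor(4)): buffer="tjstj" (len 5), cursors c1@2 c2@4 c4@4 c3@5, authorship .....
After op 2 (insert('y')): buffer="tjystyyjy" (len 9), cursors c1@3 c2@7 c4@7 c3@9, authorship ..1..24.3
After op 3 (delete): buffer="tjstj" (len 5), cursors c1@2 c2@4 c4@4 c3@5, authorship .....
After op 4 (move_right): buffer="tjstj" (len 5), cursors c1@3 c2@5 c3@5 c4@5, authorship .....
After op 5 (move_left): buffer="tjstj" (len 5), cursors c1@2 c2@4 c3@4 c4@4, authorship .....
After op 6 (move_left): buffer="tjstj" (len 5), cursors c1@1 c2@3 c3@3 c4@3, authorship .....

Answer: 1 3 3 3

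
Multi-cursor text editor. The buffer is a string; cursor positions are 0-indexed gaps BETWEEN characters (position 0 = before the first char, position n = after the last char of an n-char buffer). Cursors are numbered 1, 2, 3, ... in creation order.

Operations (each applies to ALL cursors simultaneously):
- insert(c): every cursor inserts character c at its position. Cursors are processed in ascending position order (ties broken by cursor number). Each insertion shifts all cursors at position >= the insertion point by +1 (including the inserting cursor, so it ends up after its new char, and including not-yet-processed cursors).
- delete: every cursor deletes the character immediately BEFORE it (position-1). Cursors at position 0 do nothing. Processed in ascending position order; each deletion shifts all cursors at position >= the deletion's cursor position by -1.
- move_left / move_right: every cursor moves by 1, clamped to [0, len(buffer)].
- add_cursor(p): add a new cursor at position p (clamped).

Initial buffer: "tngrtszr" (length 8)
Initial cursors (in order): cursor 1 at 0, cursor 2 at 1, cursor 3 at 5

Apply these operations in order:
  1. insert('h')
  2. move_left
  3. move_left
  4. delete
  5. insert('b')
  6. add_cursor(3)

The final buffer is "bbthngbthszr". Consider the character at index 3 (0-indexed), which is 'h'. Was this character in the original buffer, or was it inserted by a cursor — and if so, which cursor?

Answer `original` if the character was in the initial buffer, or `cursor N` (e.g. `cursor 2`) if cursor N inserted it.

After op 1 (insert('h')): buffer="hthngrthszr" (len 11), cursors c1@1 c2@3 c3@8, authorship 1.2....3...
After op 2 (move_left): buffer="hthngrthszr" (len 11), cursors c1@0 c2@2 c3@7, authorship 1.2....3...
After op 3 (move_left): buffer="hthngrthszr" (len 11), cursors c1@0 c2@1 c3@6, authorship 1.2....3...
After op 4 (delete): buffer="thngthszr" (len 9), cursors c1@0 c2@0 c3@4, authorship .2...3...
After op 5 (insert('b')): buffer="bbthngbthszr" (len 12), cursors c1@2 c2@2 c3@7, authorship 12.2..3.3...
After op 6 (add_cursor(3)): buffer="bbthngbthszr" (len 12), cursors c1@2 c2@2 c4@3 c3@7, authorship 12.2..3.3...
Authorship (.=original, N=cursor N): 1 2 . 2 . . 3 . 3 . . .
Index 3: author = 2

Answer: cursor 2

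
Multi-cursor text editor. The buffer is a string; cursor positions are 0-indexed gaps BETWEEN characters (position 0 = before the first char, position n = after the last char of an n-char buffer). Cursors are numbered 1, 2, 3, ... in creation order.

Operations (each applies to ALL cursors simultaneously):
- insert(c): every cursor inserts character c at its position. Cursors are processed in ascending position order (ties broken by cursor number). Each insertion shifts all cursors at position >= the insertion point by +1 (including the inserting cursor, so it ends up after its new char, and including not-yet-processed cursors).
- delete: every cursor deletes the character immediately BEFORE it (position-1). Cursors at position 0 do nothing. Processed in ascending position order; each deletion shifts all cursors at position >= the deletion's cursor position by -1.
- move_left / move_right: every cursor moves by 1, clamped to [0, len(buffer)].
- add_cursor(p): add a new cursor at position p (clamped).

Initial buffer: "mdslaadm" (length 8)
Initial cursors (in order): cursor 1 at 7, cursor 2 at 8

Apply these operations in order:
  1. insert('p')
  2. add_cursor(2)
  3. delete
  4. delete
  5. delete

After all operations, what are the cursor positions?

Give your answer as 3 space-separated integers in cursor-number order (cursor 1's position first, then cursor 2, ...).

After op 1 (insert('p')): buffer="mdslaadpmp" (len 10), cursors c1@8 c2@10, authorship .......1.2
After op 2 (add_cursor(2)): buffer="mdslaadpmp" (len 10), cursors c3@2 c1@8 c2@10, authorship .......1.2
After op 3 (delete): buffer="mslaadm" (len 7), cursors c3@1 c1@6 c2@7, authorship .......
After op 4 (delete): buffer="slaa" (len 4), cursors c3@0 c1@4 c2@4, authorship ....
After op 5 (delete): buffer="sl" (len 2), cursors c3@0 c1@2 c2@2, authorship ..

Answer: 2 2 0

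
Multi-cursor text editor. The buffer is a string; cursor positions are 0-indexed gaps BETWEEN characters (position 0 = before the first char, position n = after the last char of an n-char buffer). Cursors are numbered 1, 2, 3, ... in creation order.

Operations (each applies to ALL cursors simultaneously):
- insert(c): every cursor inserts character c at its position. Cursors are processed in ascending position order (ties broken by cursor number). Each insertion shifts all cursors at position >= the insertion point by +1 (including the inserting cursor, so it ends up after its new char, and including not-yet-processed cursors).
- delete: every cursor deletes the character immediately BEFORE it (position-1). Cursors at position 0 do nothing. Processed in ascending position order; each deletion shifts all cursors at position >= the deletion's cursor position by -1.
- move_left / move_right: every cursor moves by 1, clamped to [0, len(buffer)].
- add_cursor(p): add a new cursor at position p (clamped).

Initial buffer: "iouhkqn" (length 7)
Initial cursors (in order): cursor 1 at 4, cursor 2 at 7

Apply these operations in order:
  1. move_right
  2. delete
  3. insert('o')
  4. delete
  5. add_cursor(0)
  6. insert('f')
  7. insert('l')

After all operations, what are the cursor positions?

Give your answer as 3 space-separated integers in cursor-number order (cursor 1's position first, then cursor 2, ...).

After op 1 (move_right): buffer="iouhkqn" (len 7), cursors c1@5 c2@7, authorship .......
After op 2 (delete): buffer="iouhq" (len 5), cursors c1@4 c2@5, authorship .....
After op 3 (insert('o')): buffer="iouhoqo" (len 7), cursors c1@5 c2@7, authorship ....1.2
After op 4 (delete): buffer="iouhq" (len 5), cursors c1@4 c2@5, authorship .....
After op 5 (add_cursor(0)): buffer="iouhq" (len 5), cursors c3@0 c1@4 c2@5, authorship .....
After op 6 (insert('f')): buffer="fiouhfqf" (len 8), cursors c3@1 c1@6 c2@8, authorship 3....1.2
After op 7 (insert('l')): buffer="fliouhflqfl" (len 11), cursors c3@2 c1@8 c2@11, authorship 33....11.22

Answer: 8 11 2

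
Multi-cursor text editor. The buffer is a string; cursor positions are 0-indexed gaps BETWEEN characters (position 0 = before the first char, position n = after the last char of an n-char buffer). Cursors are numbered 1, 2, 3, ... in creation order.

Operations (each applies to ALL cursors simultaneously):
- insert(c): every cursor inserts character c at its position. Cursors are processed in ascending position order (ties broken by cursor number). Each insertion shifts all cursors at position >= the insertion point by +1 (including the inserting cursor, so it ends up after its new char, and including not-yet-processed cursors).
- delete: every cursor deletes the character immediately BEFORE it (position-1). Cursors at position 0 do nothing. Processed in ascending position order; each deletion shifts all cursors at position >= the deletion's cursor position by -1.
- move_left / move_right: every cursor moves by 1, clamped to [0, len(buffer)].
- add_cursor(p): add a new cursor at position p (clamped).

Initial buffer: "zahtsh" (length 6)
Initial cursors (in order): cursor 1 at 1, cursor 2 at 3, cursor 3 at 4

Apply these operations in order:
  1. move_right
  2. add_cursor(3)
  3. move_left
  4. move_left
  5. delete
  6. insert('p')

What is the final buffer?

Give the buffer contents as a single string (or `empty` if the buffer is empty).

Answer: pppptsh

Derivation:
After op 1 (move_right): buffer="zahtsh" (len 6), cursors c1@2 c2@4 c3@5, authorship ......
After op 2 (add_cursor(3)): buffer="zahtsh" (len 6), cursors c1@2 c4@3 c2@4 c3@5, authorship ......
After op 3 (move_left): buffer="zahtsh" (len 6), cursors c1@1 c4@2 c2@3 c3@4, authorship ......
After op 4 (move_left): buffer="zahtsh" (len 6), cursors c1@0 c4@1 c2@2 c3@3, authorship ......
After op 5 (delete): buffer="tsh" (len 3), cursors c1@0 c2@0 c3@0 c4@0, authorship ...
After op 6 (insert('p')): buffer="pppptsh" (len 7), cursors c1@4 c2@4 c3@4 c4@4, authorship 1234...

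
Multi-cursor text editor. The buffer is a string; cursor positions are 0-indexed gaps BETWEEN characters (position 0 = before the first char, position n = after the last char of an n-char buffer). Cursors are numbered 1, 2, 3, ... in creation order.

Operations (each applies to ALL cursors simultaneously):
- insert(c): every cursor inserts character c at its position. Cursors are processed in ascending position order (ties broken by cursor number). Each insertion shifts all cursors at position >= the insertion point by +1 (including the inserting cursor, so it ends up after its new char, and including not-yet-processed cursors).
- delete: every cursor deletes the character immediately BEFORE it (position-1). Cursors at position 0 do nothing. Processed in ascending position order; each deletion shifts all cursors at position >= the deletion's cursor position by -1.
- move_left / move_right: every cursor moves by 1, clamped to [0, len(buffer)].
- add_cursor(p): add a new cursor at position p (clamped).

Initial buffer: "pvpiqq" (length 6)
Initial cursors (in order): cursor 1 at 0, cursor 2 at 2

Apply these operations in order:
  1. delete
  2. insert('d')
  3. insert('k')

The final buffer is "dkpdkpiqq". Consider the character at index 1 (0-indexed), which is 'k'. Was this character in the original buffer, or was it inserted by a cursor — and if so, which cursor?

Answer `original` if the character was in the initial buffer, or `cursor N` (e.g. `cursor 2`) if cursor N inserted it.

Answer: cursor 1

Derivation:
After op 1 (delete): buffer="ppiqq" (len 5), cursors c1@0 c2@1, authorship .....
After op 2 (insert('d')): buffer="dpdpiqq" (len 7), cursors c1@1 c2@3, authorship 1.2....
After op 3 (insert('k')): buffer="dkpdkpiqq" (len 9), cursors c1@2 c2@5, authorship 11.22....
Authorship (.=original, N=cursor N): 1 1 . 2 2 . . . .
Index 1: author = 1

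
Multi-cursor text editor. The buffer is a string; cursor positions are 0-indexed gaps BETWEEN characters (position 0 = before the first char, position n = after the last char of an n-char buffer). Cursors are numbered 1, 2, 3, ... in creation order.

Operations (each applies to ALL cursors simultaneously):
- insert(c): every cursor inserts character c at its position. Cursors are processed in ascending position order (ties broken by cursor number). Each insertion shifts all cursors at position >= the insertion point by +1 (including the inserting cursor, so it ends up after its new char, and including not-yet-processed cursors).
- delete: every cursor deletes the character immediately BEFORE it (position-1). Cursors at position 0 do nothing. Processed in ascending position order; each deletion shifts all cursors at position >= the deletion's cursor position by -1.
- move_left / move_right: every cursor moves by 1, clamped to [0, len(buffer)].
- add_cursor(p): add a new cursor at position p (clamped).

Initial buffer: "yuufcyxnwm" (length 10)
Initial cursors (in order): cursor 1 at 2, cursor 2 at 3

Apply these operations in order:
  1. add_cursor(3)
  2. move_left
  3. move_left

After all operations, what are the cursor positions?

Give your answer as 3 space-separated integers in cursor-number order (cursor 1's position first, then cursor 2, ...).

After op 1 (add_cursor(3)): buffer="yuufcyxnwm" (len 10), cursors c1@2 c2@3 c3@3, authorship ..........
After op 2 (move_left): buffer="yuufcyxnwm" (len 10), cursors c1@1 c2@2 c3@2, authorship ..........
After op 3 (move_left): buffer="yuufcyxnwm" (len 10), cursors c1@0 c2@1 c3@1, authorship ..........

Answer: 0 1 1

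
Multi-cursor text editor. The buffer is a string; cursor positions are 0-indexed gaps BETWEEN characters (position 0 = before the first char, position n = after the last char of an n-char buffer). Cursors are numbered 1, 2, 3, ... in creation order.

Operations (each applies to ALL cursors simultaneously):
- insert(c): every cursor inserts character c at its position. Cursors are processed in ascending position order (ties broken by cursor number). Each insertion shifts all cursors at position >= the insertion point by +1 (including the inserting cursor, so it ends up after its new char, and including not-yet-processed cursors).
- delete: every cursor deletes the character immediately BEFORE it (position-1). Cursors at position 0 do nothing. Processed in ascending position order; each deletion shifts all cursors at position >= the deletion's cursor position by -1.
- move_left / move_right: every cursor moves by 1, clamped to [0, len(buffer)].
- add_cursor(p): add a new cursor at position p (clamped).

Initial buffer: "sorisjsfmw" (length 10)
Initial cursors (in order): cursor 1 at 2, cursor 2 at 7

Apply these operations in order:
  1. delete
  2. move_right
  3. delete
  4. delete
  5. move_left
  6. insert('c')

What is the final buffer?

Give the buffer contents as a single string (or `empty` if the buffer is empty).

Answer: cicsmw

Derivation:
After op 1 (delete): buffer="srisjfmw" (len 8), cursors c1@1 c2@5, authorship ........
After op 2 (move_right): buffer="srisjfmw" (len 8), cursors c1@2 c2@6, authorship ........
After op 3 (delete): buffer="sisjmw" (len 6), cursors c1@1 c2@4, authorship ......
After op 4 (delete): buffer="ismw" (len 4), cursors c1@0 c2@2, authorship ....
After op 5 (move_left): buffer="ismw" (len 4), cursors c1@0 c2@1, authorship ....
After op 6 (insert('c')): buffer="cicsmw" (len 6), cursors c1@1 c2@3, authorship 1.2...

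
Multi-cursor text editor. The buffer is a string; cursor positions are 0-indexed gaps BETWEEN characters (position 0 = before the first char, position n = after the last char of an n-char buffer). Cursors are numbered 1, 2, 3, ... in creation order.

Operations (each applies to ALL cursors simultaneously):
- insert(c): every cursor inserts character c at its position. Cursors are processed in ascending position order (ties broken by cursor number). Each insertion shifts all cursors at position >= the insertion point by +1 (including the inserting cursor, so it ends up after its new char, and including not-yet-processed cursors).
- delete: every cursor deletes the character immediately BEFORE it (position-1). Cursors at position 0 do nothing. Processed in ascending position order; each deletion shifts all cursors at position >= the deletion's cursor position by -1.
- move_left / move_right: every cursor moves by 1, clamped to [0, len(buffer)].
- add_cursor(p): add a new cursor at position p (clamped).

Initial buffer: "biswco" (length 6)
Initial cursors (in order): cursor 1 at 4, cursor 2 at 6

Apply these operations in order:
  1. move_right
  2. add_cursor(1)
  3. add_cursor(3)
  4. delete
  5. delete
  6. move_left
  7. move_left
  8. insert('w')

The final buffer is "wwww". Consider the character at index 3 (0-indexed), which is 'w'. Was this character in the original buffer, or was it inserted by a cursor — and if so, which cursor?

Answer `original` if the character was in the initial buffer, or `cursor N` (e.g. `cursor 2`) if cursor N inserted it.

After op 1 (move_right): buffer="biswco" (len 6), cursors c1@5 c2@6, authorship ......
After op 2 (add_cursor(1)): buffer="biswco" (len 6), cursors c3@1 c1@5 c2@6, authorship ......
After op 3 (add_cursor(3)): buffer="biswco" (len 6), cursors c3@1 c4@3 c1@5 c2@6, authorship ......
After op 4 (delete): buffer="iw" (len 2), cursors c3@0 c4@1 c1@2 c2@2, authorship ..
After op 5 (delete): buffer="" (len 0), cursors c1@0 c2@0 c3@0 c4@0, authorship 
After op 6 (move_left): buffer="" (len 0), cursors c1@0 c2@0 c3@0 c4@0, authorship 
After op 7 (move_left): buffer="" (len 0), cursors c1@0 c2@0 c3@0 c4@0, authorship 
After op 8 (insert('w')): buffer="wwww" (len 4), cursors c1@4 c2@4 c3@4 c4@4, authorship 1234
Authorship (.=original, N=cursor N): 1 2 3 4
Index 3: author = 4

Answer: cursor 4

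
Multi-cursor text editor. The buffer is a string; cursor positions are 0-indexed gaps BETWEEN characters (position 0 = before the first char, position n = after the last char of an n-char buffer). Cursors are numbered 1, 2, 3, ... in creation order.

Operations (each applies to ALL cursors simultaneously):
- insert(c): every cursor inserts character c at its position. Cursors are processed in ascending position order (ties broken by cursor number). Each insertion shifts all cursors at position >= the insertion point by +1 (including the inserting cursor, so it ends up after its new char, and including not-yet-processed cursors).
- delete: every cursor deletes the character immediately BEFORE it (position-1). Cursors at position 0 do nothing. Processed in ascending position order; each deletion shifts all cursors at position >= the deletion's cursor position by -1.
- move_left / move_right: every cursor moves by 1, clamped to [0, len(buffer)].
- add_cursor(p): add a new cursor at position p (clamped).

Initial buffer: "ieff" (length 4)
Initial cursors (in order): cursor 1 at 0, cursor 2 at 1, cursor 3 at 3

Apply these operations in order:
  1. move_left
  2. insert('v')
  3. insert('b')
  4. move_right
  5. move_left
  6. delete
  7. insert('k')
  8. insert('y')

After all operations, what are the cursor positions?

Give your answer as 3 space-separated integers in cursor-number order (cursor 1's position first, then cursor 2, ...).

After op 1 (move_left): buffer="ieff" (len 4), cursors c1@0 c2@0 c3@2, authorship ....
After op 2 (insert('v')): buffer="vvievff" (len 7), cursors c1@2 c2@2 c3@5, authorship 12..3..
After op 3 (insert('b')): buffer="vvbbievbff" (len 10), cursors c1@4 c2@4 c3@8, authorship 1212..33..
After op 4 (move_right): buffer="vvbbievbff" (len 10), cursors c1@5 c2@5 c3@9, authorship 1212..33..
After op 5 (move_left): buffer="vvbbievbff" (len 10), cursors c1@4 c2@4 c3@8, authorship 1212..33..
After op 6 (delete): buffer="vvievff" (len 7), cursors c1@2 c2@2 c3@5, authorship 12..3..
After op 7 (insert('k')): buffer="vvkkievkff" (len 10), cursors c1@4 c2@4 c3@8, authorship 1212..33..
After op 8 (insert('y')): buffer="vvkkyyievkyff" (len 13), cursors c1@6 c2@6 c3@11, authorship 121212..333..

Answer: 6 6 11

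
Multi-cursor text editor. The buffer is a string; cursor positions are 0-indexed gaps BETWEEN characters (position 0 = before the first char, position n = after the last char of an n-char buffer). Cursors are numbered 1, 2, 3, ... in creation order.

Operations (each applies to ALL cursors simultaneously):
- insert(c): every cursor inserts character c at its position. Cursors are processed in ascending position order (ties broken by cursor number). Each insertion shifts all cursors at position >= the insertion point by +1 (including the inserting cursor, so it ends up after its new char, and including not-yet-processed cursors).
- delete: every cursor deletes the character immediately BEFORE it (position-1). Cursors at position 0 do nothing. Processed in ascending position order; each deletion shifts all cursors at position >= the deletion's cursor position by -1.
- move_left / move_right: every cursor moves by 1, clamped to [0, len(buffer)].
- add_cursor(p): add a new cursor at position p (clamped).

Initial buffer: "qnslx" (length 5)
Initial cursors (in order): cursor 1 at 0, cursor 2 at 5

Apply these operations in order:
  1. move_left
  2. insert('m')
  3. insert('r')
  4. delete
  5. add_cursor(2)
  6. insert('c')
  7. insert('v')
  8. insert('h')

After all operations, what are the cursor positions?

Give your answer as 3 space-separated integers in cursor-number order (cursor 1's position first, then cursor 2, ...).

After op 1 (move_left): buffer="qnslx" (len 5), cursors c1@0 c2@4, authorship .....
After op 2 (insert('m')): buffer="mqnslmx" (len 7), cursors c1@1 c2@6, authorship 1....2.
After op 3 (insert('r')): buffer="mrqnslmrx" (len 9), cursors c1@2 c2@8, authorship 11....22.
After op 4 (delete): buffer="mqnslmx" (len 7), cursors c1@1 c2@6, authorship 1....2.
After op 5 (add_cursor(2)): buffer="mqnslmx" (len 7), cursors c1@1 c3@2 c2@6, authorship 1....2.
After op 6 (insert('c')): buffer="mcqcnslmcx" (len 10), cursors c1@2 c3@4 c2@9, authorship 11.3...22.
After op 7 (insert('v')): buffer="mcvqcvnslmcvx" (len 13), cursors c1@3 c3@6 c2@12, authorship 111.33...222.
After op 8 (insert('h')): buffer="mcvhqcvhnslmcvhx" (len 16), cursors c1@4 c3@8 c2@15, authorship 1111.333...2222.

Answer: 4 15 8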